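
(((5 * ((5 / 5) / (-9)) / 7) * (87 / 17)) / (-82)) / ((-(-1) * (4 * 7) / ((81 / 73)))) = 3915 / 19945352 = 0.00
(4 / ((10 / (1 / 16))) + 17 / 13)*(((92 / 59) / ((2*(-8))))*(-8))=15939 / 15340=1.04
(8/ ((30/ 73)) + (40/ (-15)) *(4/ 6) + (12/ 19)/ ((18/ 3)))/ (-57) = -0.31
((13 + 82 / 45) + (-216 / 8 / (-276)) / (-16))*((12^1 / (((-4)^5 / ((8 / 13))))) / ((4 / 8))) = -981419 / 4592640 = -0.21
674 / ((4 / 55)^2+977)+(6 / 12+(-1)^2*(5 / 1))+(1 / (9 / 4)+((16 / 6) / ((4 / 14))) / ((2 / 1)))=200396177 / 17732646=11.30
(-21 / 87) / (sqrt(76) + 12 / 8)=42 / 8555 - 56* sqrt(19) / 8555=-0.02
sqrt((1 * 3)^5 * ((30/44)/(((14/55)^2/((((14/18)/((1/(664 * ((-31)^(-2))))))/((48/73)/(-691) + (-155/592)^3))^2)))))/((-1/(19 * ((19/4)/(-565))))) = 470373212569663488 * sqrt(110)/21479935569599857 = 229.67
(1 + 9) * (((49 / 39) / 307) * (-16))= -7840 / 11973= -0.65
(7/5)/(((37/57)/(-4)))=-1596/185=-8.63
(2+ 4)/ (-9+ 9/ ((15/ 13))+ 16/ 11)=165/ 7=23.57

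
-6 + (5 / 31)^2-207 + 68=-144.97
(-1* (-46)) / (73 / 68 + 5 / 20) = 1564 / 45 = 34.76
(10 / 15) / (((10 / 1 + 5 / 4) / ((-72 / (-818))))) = 32 / 6135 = 0.01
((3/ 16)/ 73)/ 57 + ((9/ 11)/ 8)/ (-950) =-191/ 3051400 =-0.00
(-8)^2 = 64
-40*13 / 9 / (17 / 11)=-5720 / 153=-37.39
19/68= 0.28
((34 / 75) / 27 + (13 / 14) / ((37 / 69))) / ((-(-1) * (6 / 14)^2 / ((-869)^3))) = -6246923758.26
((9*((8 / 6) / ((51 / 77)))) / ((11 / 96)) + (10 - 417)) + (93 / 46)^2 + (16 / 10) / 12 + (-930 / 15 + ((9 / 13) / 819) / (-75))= -326248660929 / 1063871900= -306.66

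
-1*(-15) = 15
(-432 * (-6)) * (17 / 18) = 2448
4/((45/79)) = 316/45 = 7.02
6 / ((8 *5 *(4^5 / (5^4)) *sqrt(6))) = 125 *sqrt(6) / 8192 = 0.04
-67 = -67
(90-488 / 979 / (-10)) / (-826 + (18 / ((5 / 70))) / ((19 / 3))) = -4187543 / 36560755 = -0.11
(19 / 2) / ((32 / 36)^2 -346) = -1539 / 55924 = -0.03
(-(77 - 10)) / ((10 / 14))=-469 / 5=-93.80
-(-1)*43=43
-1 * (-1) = 1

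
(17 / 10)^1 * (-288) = -2448 / 5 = -489.60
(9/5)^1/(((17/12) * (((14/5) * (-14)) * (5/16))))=-432/4165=-0.10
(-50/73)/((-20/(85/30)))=85/876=0.10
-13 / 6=-2.17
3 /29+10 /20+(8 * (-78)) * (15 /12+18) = -12011.40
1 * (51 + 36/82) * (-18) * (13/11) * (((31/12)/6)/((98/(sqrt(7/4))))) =-849927 * sqrt(7)/353584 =-6.36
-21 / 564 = -7 / 188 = -0.04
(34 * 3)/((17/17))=102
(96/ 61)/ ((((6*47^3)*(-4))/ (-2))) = 0.00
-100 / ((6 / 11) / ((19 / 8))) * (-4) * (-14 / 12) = -36575 / 18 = -2031.94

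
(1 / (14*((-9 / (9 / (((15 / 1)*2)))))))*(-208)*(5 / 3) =52 / 63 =0.83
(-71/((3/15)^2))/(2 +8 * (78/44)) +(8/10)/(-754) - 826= -313952761/335530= -935.69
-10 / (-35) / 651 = 2 / 4557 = 0.00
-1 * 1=-1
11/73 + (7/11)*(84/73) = 709/803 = 0.88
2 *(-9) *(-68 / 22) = 612 / 11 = 55.64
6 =6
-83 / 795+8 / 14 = 2599 / 5565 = 0.47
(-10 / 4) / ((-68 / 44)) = 55 / 34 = 1.62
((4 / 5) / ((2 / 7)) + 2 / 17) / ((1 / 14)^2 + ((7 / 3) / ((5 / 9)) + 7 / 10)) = 48608 / 81719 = 0.59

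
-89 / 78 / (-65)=89 / 5070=0.02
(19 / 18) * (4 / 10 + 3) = 323 / 90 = 3.59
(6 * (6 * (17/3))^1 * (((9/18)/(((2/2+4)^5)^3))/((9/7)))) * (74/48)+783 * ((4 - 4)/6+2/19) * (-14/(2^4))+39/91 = -2618797302099694/36529541015625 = -71.69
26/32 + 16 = 269/16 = 16.81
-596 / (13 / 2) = -1192 / 13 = -91.69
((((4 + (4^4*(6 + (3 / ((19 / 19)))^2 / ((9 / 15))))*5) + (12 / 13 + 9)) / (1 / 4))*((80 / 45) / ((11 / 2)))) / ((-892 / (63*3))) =-234945312 / 31889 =-7367.60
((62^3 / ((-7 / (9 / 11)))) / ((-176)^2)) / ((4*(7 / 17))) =-4558023 / 8348032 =-0.55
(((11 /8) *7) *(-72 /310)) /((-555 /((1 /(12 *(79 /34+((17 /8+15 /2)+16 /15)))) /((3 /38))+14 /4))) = 6275401 /435057100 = 0.01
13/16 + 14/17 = 445/272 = 1.64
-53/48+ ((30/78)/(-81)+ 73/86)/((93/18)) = -7042909/7486128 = -0.94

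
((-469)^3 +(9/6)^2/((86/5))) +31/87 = -3087423612373/29928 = -103161708.51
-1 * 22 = -22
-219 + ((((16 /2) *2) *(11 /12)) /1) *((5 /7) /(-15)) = -13841 /63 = -219.70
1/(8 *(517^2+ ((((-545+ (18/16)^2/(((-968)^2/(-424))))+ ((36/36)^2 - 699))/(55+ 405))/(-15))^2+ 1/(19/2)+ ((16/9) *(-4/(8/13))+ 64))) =6353941304567070720000/13589381770509095229015651419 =0.00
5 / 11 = 0.45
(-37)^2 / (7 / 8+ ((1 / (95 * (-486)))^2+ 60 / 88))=64201603930200 / 73009659847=879.36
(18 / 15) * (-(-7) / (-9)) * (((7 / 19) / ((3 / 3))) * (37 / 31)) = -0.41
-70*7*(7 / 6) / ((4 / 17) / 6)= -29155 / 2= -14577.50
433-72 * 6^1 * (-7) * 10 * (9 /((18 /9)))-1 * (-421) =136934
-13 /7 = -1.86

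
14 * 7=98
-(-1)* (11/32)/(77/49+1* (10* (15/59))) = 4543/54368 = 0.08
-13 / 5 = -2.60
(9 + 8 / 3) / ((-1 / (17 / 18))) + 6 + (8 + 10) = 12.98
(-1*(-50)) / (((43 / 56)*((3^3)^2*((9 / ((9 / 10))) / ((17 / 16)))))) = 595 / 62694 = 0.01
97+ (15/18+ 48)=875/6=145.83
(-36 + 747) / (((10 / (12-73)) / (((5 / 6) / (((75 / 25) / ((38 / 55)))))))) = -91561 / 110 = -832.37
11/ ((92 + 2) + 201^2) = 11/ 40495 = 0.00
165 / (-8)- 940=-7685 / 8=-960.62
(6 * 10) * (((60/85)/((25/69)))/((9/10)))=2208/17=129.88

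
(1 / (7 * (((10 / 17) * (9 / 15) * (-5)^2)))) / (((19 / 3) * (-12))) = -17 / 79800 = -0.00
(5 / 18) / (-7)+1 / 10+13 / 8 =4247 / 2520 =1.69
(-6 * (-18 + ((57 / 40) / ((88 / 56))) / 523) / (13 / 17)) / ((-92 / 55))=-16248447 / 192464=-84.42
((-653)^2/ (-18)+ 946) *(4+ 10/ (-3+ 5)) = -409381/ 2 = -204690.50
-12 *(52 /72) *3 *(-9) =234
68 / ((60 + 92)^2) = 0.00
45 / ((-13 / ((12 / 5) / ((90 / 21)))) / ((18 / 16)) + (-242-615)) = -2835 / 55291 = -0.05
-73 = -73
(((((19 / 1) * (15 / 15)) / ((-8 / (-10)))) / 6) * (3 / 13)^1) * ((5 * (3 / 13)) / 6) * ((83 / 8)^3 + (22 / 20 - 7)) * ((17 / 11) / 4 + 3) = 40254427805 / 60915712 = 660.82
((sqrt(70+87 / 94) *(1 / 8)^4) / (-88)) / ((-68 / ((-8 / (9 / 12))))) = -sqrt(626698) / 215998464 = -0.00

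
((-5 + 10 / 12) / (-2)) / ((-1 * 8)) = -25 / 96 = -0.26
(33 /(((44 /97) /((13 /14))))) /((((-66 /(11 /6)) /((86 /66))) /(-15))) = 271115 /7392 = 36.68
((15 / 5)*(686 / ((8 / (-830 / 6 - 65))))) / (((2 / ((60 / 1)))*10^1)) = -313845 / 2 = -156922.50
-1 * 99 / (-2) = 99 / 2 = 49.50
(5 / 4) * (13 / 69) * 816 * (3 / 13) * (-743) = -32950.43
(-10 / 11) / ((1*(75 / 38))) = -76 / 165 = -0.46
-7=-7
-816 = -816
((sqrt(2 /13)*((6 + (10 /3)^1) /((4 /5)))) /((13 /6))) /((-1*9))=-70*sqrt(26) /1521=-0.23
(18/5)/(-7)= -18/35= -0.51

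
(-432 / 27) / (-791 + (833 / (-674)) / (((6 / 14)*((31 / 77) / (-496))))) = -16176 / 2792195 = -0.01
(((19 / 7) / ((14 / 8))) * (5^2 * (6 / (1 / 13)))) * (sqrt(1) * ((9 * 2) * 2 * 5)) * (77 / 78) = 3762000 / 7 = 537428.57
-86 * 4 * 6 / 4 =-516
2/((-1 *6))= -1/3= -0.33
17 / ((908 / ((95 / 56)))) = 1615 / 50848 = 0.03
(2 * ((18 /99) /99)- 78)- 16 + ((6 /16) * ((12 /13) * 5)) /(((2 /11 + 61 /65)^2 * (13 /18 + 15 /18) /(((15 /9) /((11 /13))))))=-22280902631 /241527132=-92.25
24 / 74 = 12 / 37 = 0.32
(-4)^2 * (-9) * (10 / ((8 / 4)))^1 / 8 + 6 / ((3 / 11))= -68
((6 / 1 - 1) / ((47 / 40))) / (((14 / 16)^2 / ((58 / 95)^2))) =1722368 / 831383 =2.07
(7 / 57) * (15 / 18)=35 / 342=0.10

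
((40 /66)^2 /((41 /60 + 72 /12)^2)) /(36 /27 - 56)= -120000 /797733761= -0.00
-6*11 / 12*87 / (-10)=957 / 20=47.85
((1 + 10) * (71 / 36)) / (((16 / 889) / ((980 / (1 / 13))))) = 2211374165 / 144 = 15356765.03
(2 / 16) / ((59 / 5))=5 / 472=0.01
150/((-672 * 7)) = -25/784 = -0.03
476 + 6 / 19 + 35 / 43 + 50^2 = 2432315 / 817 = 2977.13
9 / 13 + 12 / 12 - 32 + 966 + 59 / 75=913067 / 975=936.48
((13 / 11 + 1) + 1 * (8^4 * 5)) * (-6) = -1351824 / 11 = -122893.09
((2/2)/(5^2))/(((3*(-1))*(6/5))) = -0.01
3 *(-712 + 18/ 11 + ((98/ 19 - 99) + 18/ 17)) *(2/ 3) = -5707162/ 3553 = -1606.29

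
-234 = -234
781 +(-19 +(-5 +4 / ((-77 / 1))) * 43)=41947 / 77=544.77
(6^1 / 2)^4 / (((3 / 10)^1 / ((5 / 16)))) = 675 / 8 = 84.38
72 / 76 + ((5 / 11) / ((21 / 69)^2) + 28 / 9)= 826361 / 92169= 8.97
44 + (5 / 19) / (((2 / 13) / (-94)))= -2219 / 19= -116.79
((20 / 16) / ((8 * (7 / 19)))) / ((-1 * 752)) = -95 / 168448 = -0.00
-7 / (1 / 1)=-7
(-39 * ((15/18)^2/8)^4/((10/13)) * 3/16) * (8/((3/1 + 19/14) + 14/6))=-92421875/143199830016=-0.00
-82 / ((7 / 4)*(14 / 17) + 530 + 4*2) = -2788 / 18341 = -0.15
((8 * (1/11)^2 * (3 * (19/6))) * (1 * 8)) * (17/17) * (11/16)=38/11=3.45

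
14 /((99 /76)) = 1064 /99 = 10.75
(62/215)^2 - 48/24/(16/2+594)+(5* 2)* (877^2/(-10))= -248870890342/323575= -769128.92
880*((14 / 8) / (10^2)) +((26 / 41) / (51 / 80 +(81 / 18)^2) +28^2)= 273848867 / 342555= 799.43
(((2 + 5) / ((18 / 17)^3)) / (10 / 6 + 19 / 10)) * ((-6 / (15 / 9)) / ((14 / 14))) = -34391 / 5778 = -5.95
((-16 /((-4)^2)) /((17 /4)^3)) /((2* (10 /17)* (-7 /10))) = 32 /2023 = 0.02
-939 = -939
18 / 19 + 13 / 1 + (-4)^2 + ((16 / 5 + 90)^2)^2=895978194009 / 11875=75450795.28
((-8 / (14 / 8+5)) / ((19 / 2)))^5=-1073741824 / 35529314273793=-0.00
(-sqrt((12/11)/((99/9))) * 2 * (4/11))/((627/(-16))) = 256 * sqrt(3)/75867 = 0.01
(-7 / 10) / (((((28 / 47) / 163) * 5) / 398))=-1524539 / 100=-15245.39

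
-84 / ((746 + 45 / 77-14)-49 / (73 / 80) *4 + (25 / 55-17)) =-157388 / 939165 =-0.17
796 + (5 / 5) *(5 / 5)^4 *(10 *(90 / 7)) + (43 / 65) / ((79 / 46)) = 33247566 / 35945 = 924.96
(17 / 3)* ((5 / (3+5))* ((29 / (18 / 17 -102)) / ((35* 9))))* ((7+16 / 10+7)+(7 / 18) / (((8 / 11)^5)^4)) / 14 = -210907459486216908545197159 / 3769114749725919269533777920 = -0.06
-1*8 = -8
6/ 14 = 3/ 7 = 0.43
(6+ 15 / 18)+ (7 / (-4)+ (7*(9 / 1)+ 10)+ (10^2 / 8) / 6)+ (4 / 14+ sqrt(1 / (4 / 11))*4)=2*sqrt(11)+ 3379 / 42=87.09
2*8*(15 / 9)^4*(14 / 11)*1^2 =140000 / 891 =157.13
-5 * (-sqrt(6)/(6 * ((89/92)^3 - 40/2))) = -0.11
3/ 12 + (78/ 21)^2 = 2753/ 196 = 14.05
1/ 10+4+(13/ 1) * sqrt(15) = 54.45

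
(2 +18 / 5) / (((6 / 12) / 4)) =44.80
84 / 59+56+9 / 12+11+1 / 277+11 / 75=339888667 / 4902900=69.32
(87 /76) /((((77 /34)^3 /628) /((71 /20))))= 9529146714 /43370635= 219.71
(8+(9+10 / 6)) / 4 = 14 / 3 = 4.67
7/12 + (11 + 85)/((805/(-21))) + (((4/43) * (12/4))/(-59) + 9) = 24767393/3501060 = 7.07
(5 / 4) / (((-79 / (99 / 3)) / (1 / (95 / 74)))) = -1221 / 3002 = -0.41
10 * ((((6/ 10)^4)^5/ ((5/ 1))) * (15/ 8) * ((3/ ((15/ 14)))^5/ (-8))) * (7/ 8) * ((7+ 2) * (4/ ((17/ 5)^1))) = -11075850845817723/ 405311584472656250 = -0.03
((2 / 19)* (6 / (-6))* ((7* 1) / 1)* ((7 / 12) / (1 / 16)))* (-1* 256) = 100352 / 57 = 1760.56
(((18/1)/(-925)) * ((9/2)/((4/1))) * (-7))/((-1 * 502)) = -567/1857400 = -0.00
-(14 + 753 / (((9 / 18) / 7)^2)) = -147602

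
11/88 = 1/8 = 0.12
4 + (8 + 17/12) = 161/12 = 13.42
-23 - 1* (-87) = 64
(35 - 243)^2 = 43264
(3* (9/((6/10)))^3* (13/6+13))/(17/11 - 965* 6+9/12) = -26.53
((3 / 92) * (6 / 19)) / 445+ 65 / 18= 6320153 / 1750185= 3.61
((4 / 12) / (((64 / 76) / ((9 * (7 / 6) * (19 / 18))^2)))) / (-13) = -3.74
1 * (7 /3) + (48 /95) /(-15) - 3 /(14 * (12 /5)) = 176387 /79800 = 2.21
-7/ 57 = -0.12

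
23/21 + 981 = 20624/21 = 982.10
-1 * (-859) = 859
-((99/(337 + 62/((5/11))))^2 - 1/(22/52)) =1765119/760859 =2.32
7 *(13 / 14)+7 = 27 / 2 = 13.50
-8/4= -2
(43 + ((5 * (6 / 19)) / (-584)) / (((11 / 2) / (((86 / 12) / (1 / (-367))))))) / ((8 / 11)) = 2703109 / 44384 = 60.90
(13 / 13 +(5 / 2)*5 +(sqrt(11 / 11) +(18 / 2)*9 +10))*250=26375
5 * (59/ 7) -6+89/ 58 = 15297/ 406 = 37.68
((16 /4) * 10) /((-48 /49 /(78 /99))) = -3185 /99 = -32.17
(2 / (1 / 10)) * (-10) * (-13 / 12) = 650 / 3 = 216.67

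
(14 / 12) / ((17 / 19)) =133 / 102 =1.30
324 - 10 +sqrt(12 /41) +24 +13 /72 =2 * sqrt(123) /41 +24349 /72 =338.72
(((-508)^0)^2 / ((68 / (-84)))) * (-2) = 42 / 17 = 2.47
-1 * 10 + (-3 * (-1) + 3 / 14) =-95 / 14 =-6.79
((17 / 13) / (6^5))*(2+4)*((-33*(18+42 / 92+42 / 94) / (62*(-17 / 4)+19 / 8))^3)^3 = 50763949424884860061833343447118204837283015841314791571456 / 19852744698969544807116925893086200978424102939394901923757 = 2.56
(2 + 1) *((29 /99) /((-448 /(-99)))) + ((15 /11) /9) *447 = 67.92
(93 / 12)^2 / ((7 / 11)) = 94.38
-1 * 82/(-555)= 82/555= 0.15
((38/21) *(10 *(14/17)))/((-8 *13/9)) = -285/221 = -1.29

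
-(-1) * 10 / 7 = 10 / 7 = 1.43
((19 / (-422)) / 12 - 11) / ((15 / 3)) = -55723 / 25320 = -2.20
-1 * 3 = -3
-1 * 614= -614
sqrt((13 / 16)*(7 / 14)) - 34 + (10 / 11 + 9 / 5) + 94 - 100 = -2051 / 55 + sqrt(26) / 8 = -36.65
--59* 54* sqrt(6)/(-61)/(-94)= 1593* sqrt(6)/2867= 1.36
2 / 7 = 0.29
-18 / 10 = -9 / 5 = -1.80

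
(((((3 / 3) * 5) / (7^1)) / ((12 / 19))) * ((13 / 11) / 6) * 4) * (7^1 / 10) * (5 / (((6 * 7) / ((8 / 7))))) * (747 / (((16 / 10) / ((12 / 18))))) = 512525 / 19404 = 26.41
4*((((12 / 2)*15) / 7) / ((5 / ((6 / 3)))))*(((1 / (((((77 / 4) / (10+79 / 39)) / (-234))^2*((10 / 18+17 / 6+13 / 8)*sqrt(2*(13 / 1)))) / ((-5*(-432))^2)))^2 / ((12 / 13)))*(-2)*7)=-9053268924933768437280276480000 / 1908029761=-4744825846001973570516.17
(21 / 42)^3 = 1 / 8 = 0.12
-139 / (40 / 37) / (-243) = 5143 / 9720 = 0.53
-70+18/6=-67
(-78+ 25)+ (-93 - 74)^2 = 27836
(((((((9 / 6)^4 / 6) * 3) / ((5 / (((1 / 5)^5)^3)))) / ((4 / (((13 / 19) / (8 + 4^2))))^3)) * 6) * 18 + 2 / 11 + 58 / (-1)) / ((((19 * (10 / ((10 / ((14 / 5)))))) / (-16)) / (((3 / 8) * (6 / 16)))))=1570436639999999982382257 / 642221888000000000000000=2.45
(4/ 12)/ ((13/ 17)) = 17/ 39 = 0.44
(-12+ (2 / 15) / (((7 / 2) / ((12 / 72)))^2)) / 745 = -79378 / 4928175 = -0.02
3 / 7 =0.43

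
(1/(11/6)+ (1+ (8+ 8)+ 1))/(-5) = -204/55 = -3.71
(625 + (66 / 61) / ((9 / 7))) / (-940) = -114529 / 172020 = -0.67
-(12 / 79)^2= -144 / 6241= -0.02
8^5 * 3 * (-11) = -1081344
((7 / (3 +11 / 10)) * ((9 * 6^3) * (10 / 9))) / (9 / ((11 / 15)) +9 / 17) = 224400 / 779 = 288.06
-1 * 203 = -203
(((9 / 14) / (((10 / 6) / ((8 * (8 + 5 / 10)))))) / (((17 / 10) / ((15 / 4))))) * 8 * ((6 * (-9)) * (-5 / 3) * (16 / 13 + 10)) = 42573600 / 91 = 467841.76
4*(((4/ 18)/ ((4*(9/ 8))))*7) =112/ 81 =1.38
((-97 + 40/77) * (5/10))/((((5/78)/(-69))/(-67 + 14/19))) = -1324695879/385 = -3440768.52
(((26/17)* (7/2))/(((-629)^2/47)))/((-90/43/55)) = -2023021/121066146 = -0.02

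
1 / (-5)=-1 / 5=-0.20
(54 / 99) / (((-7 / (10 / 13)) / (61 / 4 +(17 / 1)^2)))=-18255 / 1001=-18.24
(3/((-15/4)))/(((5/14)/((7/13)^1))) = -392/325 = -1.21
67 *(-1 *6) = -402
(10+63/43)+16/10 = 2809/215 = 13.07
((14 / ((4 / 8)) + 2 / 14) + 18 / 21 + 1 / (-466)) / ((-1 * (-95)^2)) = -13513 / 4205650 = -0.00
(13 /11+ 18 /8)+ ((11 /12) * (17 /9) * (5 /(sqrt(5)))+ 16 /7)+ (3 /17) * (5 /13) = 187 * sqrt(5) /108+ 393801 /68068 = 9.66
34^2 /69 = 1156 /69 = 16.75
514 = 514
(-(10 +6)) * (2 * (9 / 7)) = -288 / 7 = -41.14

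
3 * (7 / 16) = 21 / 16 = 1.31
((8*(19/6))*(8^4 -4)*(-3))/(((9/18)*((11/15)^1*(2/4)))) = -1696320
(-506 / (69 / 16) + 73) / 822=-133 / 2466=-0.05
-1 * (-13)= 13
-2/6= -1/3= -0.33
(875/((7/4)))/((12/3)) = 125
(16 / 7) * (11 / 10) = 88 / 35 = 2.51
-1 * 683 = -683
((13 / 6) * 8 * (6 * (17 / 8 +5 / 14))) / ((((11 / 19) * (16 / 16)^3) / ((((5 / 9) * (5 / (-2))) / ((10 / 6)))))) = -171665 / 462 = -371.57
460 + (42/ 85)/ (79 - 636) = 21778658/ 47345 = 460.00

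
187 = 187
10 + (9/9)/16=161/16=10.06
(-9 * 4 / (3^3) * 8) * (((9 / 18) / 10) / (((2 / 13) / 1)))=-52 / 15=-3.47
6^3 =216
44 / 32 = 11 / 8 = 1.38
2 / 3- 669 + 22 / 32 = -667.65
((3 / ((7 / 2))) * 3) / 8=0.32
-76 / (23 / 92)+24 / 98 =-14884 / 49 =-303.76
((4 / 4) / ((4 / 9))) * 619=5571 / 4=1392.75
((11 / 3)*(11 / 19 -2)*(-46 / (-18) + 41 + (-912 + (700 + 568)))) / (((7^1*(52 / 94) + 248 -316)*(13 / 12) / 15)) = 15211080 / 33839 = 449.51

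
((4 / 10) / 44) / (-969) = -1 / 106590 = -0.00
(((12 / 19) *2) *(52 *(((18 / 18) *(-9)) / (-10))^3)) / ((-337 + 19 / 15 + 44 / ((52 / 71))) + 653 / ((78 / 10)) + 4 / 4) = -164268 / 655025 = -0.25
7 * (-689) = -4823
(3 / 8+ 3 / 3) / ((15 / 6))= 11 / 20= 0.55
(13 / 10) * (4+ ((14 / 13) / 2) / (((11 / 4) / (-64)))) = -122 / 11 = -11.09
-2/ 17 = -0.12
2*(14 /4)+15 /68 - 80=-4949 /68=-72.78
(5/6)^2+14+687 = 701.69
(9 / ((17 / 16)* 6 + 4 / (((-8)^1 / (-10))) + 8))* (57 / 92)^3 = 1666737 / 15087080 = 0.11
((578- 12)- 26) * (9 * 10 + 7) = 52380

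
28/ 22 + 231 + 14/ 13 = 33369/ 143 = 233.35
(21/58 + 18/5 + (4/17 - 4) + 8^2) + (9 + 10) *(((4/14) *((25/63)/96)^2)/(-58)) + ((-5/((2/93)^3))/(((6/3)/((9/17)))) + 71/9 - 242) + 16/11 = -133242.23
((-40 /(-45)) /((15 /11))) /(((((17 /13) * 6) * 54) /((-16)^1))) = -4576 /185895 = -0.02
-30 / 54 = -5 / 9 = -0.56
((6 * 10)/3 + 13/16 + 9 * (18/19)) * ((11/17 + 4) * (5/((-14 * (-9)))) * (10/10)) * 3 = 1174335/72352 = 16.23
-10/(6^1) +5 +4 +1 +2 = 31/3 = 10.33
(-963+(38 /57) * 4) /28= -2881 /84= -34.30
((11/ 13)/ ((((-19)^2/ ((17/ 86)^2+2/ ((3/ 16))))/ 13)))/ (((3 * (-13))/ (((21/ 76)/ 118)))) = -18290503/ 933822450912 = -0.00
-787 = -787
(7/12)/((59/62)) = 217/354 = 0.61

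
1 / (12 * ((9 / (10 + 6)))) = 4 / 27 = 0.15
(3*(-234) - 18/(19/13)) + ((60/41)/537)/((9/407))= -896289512/1254969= -714.19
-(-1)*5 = 5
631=631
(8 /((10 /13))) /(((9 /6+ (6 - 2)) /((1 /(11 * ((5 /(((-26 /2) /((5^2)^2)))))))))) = -1352 /1890625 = -0.00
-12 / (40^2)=-0.01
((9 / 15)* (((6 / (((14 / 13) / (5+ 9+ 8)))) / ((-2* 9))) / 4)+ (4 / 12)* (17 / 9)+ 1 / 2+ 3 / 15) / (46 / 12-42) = -233 / 28854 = -0.01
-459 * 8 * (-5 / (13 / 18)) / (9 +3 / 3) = 33048 / 13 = 2542.15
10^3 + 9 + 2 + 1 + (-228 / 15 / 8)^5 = 98723901 / 100000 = 987.24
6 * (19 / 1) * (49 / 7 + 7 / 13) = 11172 / 13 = 859.38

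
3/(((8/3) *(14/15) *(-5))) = -0.24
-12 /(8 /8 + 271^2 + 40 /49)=-98 /599783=-0.00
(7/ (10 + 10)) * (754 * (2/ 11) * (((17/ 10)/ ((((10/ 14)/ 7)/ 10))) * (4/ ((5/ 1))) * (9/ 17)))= 4655196/ 1375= 3385.60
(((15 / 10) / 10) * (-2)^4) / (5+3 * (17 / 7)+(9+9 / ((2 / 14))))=42 / 1475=0.03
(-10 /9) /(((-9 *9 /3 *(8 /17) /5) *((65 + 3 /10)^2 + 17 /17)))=10625 /103641687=0.00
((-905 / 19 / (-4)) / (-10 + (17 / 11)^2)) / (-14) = 109505 / 979944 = 0.11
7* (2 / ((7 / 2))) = 4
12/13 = 0.92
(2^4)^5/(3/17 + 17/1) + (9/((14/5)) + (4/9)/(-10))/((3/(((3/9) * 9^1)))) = 2807708021/45990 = 61050.40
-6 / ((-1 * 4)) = 3 / 2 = 1.50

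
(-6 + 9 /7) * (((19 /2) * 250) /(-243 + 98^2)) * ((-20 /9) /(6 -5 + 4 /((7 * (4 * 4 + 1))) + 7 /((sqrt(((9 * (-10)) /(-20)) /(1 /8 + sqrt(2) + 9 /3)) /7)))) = -2561483943787720000 * sqrt(2) * sqrt(8 * sqrt(2) + 25) /488155169677675280923 -1012457071132470000 /488155169677675280923 + 324193989112560000 * sqrt(2) /488155169677675280923 + 7999508376386765000 * sqrt(8 * sqrt(2) + 25) /488155169677675280923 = 0.05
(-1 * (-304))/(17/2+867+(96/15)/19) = 57760/166409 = 0.35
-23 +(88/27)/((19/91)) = -3791/513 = -7.39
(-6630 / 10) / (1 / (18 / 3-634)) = 416364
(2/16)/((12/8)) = 1/12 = 0.08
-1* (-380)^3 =54872000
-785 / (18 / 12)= -1570 / 3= -523.33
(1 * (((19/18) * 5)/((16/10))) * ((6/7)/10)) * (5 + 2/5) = 171/112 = 1.53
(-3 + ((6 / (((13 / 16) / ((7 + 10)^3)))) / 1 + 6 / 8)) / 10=377295 / 104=3627.84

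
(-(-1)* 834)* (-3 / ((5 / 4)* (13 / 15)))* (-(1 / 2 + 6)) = 15012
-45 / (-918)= 5 / 102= 0.05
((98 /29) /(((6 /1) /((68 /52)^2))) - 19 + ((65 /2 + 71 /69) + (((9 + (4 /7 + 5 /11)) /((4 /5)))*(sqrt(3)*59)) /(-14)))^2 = 31777907390570475931 /3691497744743809 - 198853287595*sqrt(3) /121515394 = 5774.00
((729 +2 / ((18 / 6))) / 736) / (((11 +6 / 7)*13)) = 0.01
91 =91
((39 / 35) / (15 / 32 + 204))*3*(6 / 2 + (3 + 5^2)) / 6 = 6448 / 76335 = 0.08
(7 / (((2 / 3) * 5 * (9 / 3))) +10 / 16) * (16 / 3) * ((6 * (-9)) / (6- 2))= -477 / 5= -95.40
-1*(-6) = 6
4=4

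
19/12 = 1.58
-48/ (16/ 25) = -75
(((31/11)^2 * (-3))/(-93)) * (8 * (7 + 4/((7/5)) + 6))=27528/847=32.50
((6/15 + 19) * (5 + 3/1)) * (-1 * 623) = -483448/5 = -96689.60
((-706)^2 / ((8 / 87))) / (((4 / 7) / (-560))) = -5312081670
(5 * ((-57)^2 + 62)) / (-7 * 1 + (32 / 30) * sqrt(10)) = -5214825 / 1693- 794640 * sqrt(10) / 1693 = -4564.50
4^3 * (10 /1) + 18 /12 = 1283 /2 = 641.50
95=95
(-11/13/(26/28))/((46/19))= -1463/3887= -0.38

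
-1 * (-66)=66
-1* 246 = -246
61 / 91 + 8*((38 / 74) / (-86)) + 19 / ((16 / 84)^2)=1214562159 / 2316496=524.31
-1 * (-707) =707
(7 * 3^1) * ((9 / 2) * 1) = 189 / 2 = 94.50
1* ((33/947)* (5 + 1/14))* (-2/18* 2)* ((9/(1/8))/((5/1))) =-18744/33145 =-0.57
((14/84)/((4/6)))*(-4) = -1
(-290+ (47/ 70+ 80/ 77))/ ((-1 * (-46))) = -221983/ 35420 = -6.27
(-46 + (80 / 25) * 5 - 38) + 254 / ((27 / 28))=195.41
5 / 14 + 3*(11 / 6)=41 / 7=5.86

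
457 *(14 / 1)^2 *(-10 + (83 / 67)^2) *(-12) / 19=40845906864 / 85291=478900.55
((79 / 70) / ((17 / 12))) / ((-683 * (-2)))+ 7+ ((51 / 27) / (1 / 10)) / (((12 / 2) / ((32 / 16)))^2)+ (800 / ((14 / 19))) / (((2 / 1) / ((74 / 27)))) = 49274722942 / 32917185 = 1496.93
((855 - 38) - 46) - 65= 706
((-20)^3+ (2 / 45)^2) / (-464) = 4049999 / 234900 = 17.24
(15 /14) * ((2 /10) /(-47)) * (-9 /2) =27 /1316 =0.02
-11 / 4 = -2.75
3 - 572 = -569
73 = 73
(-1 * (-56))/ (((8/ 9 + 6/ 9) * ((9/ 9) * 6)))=6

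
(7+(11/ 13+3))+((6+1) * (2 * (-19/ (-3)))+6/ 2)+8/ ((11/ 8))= 46474/ 429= 108.33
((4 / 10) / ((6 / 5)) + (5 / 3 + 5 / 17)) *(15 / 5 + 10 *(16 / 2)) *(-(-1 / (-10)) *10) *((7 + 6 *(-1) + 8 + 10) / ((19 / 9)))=-1713.71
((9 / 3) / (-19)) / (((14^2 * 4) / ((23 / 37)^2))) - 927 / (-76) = 248734761 / 20392624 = 12.20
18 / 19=0.95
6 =6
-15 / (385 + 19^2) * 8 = -60 / 373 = -0.16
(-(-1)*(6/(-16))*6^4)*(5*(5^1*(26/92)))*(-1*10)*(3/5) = 473850/23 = 20602.17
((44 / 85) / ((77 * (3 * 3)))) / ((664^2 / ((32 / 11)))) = 2 / 405796545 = 0.00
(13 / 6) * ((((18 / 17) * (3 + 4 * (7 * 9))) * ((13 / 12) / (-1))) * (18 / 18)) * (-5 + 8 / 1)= -7605 / 4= -1901.25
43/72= 0.60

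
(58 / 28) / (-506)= -29 / 7084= -0.00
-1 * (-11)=11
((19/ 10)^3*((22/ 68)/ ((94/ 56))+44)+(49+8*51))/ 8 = 60733429/ 639200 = 95.01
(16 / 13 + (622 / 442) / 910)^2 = 61420204561 / 40445232100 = 1.52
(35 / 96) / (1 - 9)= -35 / 768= -0.05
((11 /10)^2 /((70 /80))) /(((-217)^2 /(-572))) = -138424 /8240575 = -0.02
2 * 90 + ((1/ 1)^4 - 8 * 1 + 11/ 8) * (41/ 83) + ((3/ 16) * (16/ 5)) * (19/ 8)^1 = 296553/ 1660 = 178.65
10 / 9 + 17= 163 / 9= 18.11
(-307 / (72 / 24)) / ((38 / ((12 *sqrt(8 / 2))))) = -1228 / 19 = -64.63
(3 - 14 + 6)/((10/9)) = -9/2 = -4.50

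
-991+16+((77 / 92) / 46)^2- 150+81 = -18697850327 / 17909824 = -1044.00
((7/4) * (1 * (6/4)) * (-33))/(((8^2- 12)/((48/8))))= -2079/208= -10.00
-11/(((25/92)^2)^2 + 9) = -788032256/645144289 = -1.22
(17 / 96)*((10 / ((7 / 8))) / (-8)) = -85 / 336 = -0.25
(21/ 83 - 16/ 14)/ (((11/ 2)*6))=-47/ 1743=-0.03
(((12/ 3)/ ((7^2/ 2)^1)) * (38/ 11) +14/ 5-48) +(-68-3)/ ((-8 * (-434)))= -59693159/ 1336720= -44.66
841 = 841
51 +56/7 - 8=51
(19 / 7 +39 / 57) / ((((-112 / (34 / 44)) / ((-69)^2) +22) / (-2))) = -36583524 / 118246975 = -0.31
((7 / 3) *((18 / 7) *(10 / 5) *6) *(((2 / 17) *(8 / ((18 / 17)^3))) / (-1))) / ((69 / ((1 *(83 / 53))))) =-383792 / 296217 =-1.30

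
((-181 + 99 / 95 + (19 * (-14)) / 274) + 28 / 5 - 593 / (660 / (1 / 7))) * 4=-2110021951 / 3006465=-701.83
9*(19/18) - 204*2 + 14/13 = -10333/26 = -397.42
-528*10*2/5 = -2112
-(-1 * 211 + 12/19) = 3997/19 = 210.37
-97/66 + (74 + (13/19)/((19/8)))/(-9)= -695047/71478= -9.72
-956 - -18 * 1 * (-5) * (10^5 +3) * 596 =-5364161876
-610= -610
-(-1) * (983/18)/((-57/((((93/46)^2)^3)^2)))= -15240005941563754521685029/3410967463595098923008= -4467.94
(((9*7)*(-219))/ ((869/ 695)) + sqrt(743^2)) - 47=-10338.42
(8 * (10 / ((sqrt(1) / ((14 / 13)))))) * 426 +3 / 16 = 7633959 / 208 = 36701.73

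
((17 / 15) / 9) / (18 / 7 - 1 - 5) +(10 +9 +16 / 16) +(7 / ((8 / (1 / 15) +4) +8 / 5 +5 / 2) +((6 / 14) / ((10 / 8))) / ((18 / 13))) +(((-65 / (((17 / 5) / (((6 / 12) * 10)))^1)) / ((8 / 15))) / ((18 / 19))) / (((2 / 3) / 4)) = -13110106127 / 11759580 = -1114.84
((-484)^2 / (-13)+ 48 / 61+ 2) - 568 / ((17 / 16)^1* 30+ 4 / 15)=-55160575822 / 3058601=-18034.58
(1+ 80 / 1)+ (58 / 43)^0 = 82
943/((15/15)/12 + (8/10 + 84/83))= 497.53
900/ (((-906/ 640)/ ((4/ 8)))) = -48000/ 151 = -317.88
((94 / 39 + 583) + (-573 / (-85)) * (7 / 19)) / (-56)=-18514247 / 1763580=-10.50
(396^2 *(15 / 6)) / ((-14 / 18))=-3528360 / 7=-504051.43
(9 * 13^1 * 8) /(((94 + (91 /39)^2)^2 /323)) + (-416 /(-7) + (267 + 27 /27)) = 2007369276 /5607175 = 358.00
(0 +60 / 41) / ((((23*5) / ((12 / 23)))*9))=16 / 21689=0.00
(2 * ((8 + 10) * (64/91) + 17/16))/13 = 2.11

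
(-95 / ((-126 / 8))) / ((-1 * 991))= -380 / 62433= -0.01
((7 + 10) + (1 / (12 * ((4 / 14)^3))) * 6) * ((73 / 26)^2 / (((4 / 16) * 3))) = 404.01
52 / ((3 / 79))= 4108 / 3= 1369.33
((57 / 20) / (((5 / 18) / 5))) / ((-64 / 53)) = -27189 / 640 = -42.48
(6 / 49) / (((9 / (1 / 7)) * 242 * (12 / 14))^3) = 1 / 18225195978528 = 0.00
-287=-287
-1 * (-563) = 563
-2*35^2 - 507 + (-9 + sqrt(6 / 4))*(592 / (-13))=-33113 / 13 - 296*sqrt(6) / 13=-2602.93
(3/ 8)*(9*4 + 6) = 15.75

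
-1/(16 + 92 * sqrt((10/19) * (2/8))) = 38/2037 - 23 * sqrt(190)/8148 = -0.02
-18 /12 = -3 /2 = -1.50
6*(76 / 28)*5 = 570 / 7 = 81.43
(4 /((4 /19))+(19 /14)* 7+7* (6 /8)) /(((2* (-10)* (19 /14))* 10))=-189 /1520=-0.12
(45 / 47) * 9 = 405 / 47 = 8.62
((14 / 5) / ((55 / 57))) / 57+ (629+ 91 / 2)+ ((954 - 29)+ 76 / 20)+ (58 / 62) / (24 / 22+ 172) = 26025038341 / 16231600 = 1603.36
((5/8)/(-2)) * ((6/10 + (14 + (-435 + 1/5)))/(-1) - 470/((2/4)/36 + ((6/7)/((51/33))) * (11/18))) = 284.97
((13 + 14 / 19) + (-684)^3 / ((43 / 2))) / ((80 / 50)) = -60802509645 / 6536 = -9302709.55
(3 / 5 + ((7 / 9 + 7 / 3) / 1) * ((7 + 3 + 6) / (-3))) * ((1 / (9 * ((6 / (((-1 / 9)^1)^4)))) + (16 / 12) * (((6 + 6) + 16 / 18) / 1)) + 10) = -20794514291 / 47829690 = -434.76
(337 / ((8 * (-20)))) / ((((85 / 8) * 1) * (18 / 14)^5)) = -5663959 / 100383300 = -0.06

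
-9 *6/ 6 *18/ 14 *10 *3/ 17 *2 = -4860/ 119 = -40.84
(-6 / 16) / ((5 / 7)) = -21 / 40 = -0.52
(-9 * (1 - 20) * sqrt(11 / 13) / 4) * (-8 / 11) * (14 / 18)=-266 * sqrt(143) / 143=-22.24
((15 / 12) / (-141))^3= -125 / 179406144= -0.00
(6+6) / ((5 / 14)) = 168 / 5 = 33.60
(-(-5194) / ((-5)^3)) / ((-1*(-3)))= -13.85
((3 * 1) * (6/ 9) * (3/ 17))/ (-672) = -1/ 1904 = -0.00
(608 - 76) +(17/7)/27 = 100565/189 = 532.09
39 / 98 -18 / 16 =-285 / 392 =-0.73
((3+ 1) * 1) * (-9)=-36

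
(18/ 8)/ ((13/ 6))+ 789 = 20541/ 26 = 790.04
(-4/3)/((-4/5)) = 5/3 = 1.67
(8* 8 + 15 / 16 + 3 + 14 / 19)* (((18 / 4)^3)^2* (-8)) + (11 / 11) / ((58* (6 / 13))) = -4562045.09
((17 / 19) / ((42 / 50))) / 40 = 85 / 3192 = 0.03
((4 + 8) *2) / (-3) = -8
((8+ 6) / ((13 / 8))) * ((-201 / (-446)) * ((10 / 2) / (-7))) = -8040 / 2899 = -2.77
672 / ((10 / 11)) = 3696 / 5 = 739.20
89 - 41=48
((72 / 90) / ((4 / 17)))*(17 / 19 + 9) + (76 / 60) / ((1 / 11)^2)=53269 / 285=186.91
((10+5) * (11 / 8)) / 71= 165 / 568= 0.29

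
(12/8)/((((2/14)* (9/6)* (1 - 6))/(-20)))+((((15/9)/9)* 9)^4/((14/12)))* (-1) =4042/189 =21.39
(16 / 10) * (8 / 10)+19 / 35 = 1.82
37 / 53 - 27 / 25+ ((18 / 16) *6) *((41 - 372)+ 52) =-9983249 / 5300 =-1883.63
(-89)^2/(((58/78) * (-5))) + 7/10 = -2129.78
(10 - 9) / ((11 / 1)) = 1 / 11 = 0.09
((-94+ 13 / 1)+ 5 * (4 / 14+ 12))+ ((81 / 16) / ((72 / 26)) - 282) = -134285 / 448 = -299.74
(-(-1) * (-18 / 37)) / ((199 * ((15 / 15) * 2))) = -9 / 7363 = -0.00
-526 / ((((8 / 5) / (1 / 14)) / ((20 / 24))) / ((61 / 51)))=-401075 / 17136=-23.41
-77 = -77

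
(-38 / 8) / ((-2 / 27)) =513 / 8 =64.12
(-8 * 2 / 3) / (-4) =4 / 3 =1.33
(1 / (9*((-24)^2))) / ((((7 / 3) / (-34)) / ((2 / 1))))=-17 / 3024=-0.01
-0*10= 0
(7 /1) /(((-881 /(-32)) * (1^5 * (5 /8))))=1792 /4405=0.41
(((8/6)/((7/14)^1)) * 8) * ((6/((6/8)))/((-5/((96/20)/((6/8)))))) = -16384/75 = -218.45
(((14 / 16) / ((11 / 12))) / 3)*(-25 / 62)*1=-175 / 1364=-0.13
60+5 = 65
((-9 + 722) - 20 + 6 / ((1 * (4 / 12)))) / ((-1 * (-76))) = 711 / 76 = 9.36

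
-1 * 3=-3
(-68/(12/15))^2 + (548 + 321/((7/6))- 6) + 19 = 8061.14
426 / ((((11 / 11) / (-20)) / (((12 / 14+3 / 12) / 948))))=-11005 / 1106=-9.95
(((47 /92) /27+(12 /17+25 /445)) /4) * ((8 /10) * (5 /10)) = 2935163 /37582920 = 0.08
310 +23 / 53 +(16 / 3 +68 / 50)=1260581 / 3975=317.13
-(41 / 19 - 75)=1384 / 19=72.84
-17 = -17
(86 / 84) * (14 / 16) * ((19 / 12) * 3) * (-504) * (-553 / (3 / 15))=47439105 / 8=5929888.12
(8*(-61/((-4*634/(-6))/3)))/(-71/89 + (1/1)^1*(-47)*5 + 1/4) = 390888/26582035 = 0.01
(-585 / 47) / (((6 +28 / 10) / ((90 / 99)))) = -14625 / 11374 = -1.29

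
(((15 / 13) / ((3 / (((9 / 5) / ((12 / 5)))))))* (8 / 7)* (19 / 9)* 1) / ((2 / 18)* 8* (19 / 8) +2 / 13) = 114 / 371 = 0.31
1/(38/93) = 93/38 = 2.45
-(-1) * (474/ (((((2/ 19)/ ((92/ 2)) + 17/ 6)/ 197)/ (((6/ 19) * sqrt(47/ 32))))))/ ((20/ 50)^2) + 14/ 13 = 14/ 13 + 48323115 * sqrt(94)/ 5948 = 78768.73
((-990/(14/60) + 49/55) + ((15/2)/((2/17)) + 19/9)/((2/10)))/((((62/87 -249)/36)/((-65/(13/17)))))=-80205396483/1663277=-48221.31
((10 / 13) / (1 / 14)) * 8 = 1120 / 13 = 86.15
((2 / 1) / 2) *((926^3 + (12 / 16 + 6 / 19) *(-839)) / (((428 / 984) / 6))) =22267549653273 / 2033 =10953049509.73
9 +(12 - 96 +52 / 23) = -72.74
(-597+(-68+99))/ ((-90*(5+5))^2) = -0.00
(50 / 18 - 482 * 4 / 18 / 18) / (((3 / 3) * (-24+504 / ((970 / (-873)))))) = 0.01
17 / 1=17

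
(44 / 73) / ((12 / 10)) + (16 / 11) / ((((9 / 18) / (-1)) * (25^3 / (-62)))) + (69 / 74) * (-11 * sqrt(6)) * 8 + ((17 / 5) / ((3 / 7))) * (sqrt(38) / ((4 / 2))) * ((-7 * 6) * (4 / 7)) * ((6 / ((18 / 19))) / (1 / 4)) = -36176 * sqrt(38) / 15 - 3036 * sqrt(6) / 37 + 19340746 / 37640625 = -15067.40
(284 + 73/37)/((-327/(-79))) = 278633/4033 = 69.09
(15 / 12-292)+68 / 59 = -68345 / 236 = -289.60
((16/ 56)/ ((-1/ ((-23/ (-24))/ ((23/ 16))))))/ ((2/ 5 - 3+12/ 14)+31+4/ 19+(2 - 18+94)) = -190/ 107199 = -0.00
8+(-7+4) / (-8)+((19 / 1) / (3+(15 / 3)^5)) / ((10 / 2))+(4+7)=75761 / 3910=19.38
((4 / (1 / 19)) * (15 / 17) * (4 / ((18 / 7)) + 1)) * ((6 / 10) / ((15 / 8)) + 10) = 150328 / 85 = 1768.56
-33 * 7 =-231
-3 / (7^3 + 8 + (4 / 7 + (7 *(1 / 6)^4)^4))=-59243308056576 / 6942751482266023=-0.01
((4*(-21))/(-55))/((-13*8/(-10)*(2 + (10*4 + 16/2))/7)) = 147/7150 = 0.02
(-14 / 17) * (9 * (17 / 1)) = -126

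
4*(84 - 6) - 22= 290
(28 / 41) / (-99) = -28 / 4059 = -0.01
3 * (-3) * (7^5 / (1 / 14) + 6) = -2117736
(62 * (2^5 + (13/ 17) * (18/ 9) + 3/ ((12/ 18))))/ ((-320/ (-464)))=1162407/ 340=3418.84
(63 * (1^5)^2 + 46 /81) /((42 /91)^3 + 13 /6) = 22624706 /806139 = 28.07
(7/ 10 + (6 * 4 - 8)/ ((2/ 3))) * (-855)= -42237/ 2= -21118.50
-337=-337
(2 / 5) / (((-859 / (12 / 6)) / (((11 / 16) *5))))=-11 / 3436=-0.00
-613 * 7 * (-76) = 326116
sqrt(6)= 2.45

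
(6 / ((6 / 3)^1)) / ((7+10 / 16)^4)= 12288 / 13845841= 0.00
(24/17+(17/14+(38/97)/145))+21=79096539/3347470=23.63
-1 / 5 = -0.20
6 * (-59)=-354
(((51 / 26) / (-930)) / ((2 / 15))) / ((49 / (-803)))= 0.26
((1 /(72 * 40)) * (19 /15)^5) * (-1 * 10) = -2476099 /218700000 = -0.01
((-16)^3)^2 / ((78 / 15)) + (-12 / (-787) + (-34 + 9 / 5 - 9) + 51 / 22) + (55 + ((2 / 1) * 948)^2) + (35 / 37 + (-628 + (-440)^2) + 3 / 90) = 7014192.81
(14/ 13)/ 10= 7/ 65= 0.11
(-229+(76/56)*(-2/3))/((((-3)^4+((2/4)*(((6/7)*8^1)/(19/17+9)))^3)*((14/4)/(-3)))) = 5374037144/2210004189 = 2.43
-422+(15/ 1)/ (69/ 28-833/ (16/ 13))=-31874074/ 75527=-422.02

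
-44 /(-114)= 22 /57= 0.39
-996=-996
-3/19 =-0.16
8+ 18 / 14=9.29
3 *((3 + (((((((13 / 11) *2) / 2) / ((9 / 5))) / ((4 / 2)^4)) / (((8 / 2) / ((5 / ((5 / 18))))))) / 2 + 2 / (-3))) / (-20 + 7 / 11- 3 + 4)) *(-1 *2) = 5123 / 6464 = 0.79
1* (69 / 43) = 69 / 43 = 1.60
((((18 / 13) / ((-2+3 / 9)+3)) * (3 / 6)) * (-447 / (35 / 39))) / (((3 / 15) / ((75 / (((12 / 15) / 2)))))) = -13577625 / 56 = -242457.59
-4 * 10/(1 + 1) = -20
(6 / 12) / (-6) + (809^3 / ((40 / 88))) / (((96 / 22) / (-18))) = -576598415491 / 120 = -4804986795.76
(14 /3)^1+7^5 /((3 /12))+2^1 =201704 /3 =67234.67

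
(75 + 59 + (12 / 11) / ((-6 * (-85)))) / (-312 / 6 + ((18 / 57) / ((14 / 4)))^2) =-554072547 / 214976135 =-2.58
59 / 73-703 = -51260 / 73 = -702.19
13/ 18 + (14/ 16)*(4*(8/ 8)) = 38/ 9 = 4.22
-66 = -66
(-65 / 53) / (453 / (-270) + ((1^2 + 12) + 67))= -5850 / 373597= -0.02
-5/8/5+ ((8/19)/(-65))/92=-28421/227240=-0.13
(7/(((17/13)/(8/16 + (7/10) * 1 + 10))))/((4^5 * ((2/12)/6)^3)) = 464373/170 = 2731.61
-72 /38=-36 /19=-1.89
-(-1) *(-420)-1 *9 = -429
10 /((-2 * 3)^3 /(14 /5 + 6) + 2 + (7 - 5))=-0.49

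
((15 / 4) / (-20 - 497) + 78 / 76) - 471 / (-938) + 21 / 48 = 144378889 / 73711792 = 1.96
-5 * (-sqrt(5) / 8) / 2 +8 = 5 * sqrt(5) / 16 +8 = 8.70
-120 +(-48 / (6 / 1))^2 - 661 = -717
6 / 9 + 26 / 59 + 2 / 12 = 451 / 354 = 1.27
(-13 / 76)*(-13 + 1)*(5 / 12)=65 / 76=0.86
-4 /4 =-1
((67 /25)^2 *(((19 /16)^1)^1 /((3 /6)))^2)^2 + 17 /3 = 7905542719523 /4800000000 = 1646.99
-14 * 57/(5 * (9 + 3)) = -133/10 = -13.30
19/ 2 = 9.50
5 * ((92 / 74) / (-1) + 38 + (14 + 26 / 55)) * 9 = 938268 / 407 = 2305.33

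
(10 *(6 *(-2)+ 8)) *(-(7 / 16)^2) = 245 / 32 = 7.66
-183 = -183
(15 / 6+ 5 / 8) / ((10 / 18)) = 5.62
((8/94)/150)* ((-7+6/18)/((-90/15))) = 4/6345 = 0.00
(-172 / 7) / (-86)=2 / 7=0.29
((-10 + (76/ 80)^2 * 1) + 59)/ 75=19961/ 30000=0.67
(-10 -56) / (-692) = 33 / 346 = 0.10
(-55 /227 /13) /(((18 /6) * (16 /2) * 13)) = -55 /920712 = -0.00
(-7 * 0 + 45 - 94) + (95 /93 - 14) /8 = -50.62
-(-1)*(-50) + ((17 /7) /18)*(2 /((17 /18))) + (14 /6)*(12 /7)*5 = -208 /7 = -29.71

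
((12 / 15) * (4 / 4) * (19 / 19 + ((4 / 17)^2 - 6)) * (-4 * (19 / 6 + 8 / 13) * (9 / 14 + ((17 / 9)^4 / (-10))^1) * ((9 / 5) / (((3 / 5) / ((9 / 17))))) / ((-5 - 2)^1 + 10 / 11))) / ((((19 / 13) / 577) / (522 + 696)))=35928761901483088 / 7598912535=4728145.21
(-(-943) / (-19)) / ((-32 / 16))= 943 / 38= 24.82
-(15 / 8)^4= -50625 / 4096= -12.36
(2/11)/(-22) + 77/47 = 9270/5687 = 1.63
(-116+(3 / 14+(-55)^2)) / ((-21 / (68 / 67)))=-1384786 / 9849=-140.60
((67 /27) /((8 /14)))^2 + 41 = 698185 /11664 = 59.86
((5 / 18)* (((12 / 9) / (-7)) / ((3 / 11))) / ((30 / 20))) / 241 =-0.00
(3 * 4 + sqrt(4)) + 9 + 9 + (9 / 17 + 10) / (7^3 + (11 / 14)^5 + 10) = 103463300608 / 3230219691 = 32.03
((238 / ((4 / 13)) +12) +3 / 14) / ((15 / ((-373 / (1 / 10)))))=-4103000 / 21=-195380.95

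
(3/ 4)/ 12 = 1/ 16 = 0.06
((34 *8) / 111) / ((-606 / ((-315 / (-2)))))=-2380 / 3737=-0.64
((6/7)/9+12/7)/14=19/147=0.13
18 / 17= 1.06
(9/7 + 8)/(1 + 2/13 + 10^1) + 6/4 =947/406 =2.33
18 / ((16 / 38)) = 171 / 4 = 42.75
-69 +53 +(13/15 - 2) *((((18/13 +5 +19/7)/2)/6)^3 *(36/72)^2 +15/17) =-258075691/15071420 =-17.12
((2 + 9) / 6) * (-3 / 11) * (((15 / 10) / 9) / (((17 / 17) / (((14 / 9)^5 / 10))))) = -67228 / 885735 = -0.08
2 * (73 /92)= 73 /46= 1.59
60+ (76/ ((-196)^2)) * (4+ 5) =576411/ 9604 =60.02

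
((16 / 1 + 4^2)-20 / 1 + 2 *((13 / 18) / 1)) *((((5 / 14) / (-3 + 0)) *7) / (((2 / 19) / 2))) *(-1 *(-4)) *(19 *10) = -4368100 / 27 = -161781.48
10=10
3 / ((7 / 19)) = 57 / 7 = 8.14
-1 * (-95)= 95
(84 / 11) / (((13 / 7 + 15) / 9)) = 2646 / 649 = 4.08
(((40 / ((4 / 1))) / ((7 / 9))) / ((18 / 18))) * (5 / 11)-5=65 / 77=0.84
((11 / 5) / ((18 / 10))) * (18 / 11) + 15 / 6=9 / 2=4.50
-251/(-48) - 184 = -8581/48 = -178.77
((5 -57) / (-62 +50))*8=104 / 3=34.67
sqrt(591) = 24.31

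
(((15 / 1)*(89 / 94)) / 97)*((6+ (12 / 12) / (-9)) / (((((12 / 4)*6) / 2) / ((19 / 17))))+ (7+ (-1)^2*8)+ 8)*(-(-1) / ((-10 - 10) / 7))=-10179197 / 8370324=-1.22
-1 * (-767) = 767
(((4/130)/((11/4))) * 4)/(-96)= -1/2145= -0.00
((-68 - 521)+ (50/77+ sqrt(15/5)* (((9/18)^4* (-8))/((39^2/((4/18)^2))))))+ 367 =-221.35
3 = 3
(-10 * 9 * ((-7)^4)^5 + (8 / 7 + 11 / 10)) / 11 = -502691277674955606143 / 770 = -652845815162280007.98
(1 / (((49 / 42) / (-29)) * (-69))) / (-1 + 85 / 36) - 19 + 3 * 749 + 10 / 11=193445470 / 86779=2229.17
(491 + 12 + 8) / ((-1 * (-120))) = 511 / 120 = 4.26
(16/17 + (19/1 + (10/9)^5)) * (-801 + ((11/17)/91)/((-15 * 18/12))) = -1211009541089207/69881834295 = -17329.39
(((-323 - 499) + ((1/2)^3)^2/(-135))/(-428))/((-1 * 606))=-7102081/2240939520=-0.00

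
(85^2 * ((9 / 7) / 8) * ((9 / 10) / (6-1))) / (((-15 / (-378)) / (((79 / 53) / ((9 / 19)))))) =35136909 / 2120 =16574.01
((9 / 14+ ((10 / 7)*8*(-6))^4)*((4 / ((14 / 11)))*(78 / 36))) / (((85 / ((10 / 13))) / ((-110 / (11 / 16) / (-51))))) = 20761805403680 / 4857223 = 4274418.82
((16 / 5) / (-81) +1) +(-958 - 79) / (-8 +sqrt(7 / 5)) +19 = 1037 * sqrt(35) / 313 +19329692 / 126765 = 172.09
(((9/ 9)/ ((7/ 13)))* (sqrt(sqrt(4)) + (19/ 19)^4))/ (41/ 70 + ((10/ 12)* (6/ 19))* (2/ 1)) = 2470/ 1479 + 2470* sqrt(2)/ 1479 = 4.03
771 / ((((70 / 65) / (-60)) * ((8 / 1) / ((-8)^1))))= 300690 / 7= 42955.71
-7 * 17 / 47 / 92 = -119 / 4324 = -0.03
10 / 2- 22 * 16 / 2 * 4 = -699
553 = 553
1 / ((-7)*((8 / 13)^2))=-0.38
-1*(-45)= 45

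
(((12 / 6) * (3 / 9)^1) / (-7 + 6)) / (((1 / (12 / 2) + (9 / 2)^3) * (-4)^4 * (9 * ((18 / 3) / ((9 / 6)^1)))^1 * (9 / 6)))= -1 / 1893024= -0.00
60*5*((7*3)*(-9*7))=-396900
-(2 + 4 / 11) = -2.36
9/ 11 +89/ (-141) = 290/ 1551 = 0.19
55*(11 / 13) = 605 / 13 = 46.54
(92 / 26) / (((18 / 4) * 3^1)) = 92 / 351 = 0.26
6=6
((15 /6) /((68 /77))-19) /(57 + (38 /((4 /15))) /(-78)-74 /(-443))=-12664041 /43343710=-0.29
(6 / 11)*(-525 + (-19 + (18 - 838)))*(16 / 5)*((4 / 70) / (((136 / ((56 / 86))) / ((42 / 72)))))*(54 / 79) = -374976 / 1443725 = -0.26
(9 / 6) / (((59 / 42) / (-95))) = -5985 / 59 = -101.44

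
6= 6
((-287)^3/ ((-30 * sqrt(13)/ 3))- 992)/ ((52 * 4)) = -62/ 13+23639903 * sqrt(13)/ 27040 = 3147.41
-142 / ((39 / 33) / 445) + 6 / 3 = -695064 / 13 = -53466.46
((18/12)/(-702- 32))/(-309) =1/151204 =0.00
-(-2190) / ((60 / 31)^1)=2263 / 2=1131.50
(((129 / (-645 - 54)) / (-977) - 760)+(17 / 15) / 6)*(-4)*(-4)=-124534165064 / 10243845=-12156.97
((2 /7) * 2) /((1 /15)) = 60 /7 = 8.57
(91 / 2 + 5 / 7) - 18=395 / 14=28.21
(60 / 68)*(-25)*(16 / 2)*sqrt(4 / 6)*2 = -288.18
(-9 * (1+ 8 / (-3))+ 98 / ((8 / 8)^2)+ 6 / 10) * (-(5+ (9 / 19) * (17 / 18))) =-58788 / 95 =-618.82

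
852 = 852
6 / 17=0.35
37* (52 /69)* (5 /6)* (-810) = -432900 /23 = -18821.74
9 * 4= 36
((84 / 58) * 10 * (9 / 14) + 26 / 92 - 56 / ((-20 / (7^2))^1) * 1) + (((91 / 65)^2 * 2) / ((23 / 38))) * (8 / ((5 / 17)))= 2341419 / 7250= 322.95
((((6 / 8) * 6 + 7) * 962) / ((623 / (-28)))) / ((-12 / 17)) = 188071 / 267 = 704.39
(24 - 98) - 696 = -770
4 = 4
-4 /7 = -0.57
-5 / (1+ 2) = -5 / 3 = -1.67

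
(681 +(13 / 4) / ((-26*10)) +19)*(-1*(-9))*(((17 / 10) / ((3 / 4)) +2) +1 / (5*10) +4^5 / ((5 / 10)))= 51716700471 / 4000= 12929175.12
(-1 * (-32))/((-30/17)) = -272/15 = -18.13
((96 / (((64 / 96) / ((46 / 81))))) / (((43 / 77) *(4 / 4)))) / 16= 3542 / 387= 9.15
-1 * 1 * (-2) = 2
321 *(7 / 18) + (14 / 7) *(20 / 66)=8279 / 66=125.44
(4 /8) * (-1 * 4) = -2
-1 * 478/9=-478/9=-53.11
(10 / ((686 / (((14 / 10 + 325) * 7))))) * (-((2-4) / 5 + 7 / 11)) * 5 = -21216 / 539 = -39.36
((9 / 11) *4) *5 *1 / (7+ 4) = 180 / 121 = 1.49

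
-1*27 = -27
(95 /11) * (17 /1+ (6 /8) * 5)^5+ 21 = 374209097629 /11264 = 33221688.35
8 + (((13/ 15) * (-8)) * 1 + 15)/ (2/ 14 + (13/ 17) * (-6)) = 49081/ 7935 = 6.19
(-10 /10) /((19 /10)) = -0.53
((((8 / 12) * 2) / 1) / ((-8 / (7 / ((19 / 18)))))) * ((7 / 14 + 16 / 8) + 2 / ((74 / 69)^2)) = -4.69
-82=-82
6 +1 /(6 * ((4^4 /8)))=1153 /192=6.01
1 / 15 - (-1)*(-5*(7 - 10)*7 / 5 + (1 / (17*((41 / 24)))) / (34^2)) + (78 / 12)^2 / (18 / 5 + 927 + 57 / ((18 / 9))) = 407847812117 / 19319439030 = 21.11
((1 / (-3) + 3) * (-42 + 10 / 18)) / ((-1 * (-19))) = -2984 / 513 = -5.82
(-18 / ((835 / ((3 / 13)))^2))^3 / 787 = -0.00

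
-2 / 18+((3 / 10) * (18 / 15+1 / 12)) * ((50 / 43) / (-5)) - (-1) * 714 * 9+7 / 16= 198956293 / 30960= 6426.24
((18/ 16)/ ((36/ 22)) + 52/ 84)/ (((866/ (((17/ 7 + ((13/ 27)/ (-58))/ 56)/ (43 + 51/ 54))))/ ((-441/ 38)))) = -93490757/ 96624206336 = -0.00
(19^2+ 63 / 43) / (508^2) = 7793 / 5548376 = 0.00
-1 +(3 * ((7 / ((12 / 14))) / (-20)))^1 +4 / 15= -47 / 24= -1.96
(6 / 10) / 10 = 3 / 50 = 0.06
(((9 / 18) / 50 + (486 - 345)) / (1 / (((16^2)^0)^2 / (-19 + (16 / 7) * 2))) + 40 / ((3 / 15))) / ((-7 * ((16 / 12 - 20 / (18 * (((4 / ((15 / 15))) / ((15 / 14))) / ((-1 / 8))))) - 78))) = 15370344 / 43341625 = 0.35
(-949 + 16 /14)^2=898433.16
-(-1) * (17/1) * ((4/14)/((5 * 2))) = 17/35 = 0.49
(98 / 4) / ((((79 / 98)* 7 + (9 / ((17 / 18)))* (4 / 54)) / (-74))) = -431494 / 1511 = -285.57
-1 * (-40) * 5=200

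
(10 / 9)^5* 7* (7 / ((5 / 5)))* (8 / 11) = 39200000 / 649539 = 60.35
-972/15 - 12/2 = -354/5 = -70.80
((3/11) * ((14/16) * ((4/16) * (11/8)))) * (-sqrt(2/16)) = -21 * sqrt(2)/1024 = -0.03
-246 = -246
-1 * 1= -1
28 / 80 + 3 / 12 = 3 / 5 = 0.60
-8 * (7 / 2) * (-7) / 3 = 196 / 3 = 65.33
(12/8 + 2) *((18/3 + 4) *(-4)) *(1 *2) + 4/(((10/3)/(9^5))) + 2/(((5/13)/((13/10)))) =1764639/25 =70585.56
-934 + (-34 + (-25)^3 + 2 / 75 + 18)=-1243123 / 75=-16574.97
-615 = -615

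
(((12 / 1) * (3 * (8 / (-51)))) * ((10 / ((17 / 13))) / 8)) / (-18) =260 / 867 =0.30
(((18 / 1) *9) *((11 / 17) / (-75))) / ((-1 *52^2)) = 297 / 574600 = 0.00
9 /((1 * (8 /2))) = 9 /4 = 2.25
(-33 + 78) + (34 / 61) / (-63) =172901 / 3843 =44.99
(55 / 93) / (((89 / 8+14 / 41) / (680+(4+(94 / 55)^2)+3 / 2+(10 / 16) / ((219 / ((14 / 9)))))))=1346302809818 / 37917142065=35.51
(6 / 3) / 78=1 / 39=0.03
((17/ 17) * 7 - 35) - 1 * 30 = -58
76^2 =5776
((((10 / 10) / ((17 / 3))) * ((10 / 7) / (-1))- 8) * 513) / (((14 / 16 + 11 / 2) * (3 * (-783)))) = 149264 / 528003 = 0.28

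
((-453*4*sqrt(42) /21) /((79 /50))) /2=-176.96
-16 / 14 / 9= -8 / 63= -0.13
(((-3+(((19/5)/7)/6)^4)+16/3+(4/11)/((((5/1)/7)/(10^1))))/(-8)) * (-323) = 51301309480513/171143280000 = 299.76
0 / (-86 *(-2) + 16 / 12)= 0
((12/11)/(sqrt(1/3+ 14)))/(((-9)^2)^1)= 4*sqrt(129)/12771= 0.00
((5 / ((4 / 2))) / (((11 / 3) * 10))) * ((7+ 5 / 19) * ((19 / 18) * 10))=115 / 22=5.23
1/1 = 1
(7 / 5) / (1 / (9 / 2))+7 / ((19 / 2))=1337 / 190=7.04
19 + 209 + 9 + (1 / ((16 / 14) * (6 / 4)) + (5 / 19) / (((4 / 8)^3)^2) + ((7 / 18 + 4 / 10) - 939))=-683.79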